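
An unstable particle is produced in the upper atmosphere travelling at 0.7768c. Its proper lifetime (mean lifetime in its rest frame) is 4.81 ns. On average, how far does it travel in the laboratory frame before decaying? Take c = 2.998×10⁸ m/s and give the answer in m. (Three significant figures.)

1.78 m

γ = 1/√(1 − β²) = 1/√(1 − 0.60341824) = 1/√0.39658176 = 1/0.629747 = 1.5879.
Lab-frame lifetime: Δt = γτ = 1.5879 × 4.81 ns = 7.6378 ns.
Distance: d = vΔt = 0.7768 × 2.998×10⁸ m/s × 7.6378×10^-9 s = 1.78 m.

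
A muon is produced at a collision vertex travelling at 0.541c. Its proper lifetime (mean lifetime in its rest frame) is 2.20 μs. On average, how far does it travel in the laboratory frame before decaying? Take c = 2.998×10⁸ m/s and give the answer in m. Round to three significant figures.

With β = 0.541, γ = 1/√(1 − 0.541²) = 1/√0.707319 = 1.189.
Lab-frame lifetime: Δt = γτ = 1.189 × 2.20 μs = 2.6158 μs.
Distance: d = vΔt = 0.541 × 2.998×10⁸ m/s × 2.6158×10^-6 s = 424 m.

424 m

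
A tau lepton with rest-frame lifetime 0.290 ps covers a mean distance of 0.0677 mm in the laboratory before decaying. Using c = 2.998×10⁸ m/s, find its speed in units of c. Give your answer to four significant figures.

0.6144c

d = βγcτ ⇒ βγ = d/(cτ) = 6.770×10^-5 m / (8.6942×10^-5 m) = 0.77868.
β = (βγ)/√(1+(βγ)²) = 0.77868/√1.606343 = 0.6144.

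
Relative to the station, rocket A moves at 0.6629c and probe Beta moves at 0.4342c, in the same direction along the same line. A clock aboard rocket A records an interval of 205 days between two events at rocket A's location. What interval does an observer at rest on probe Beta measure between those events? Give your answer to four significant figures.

216.5 days

Transform rocket A's velocity into probe Beta's frame: (0.6629 − 0.4342)/(1 − 0.6629·0.4342) = 0.2287/0.71216882, so the relative speed is 0.32113c.
At |u| = 0.32113c, γ = (1 − 0.103124)^(−1/2) = 1.0559.
The clock on rocket A records proper time, so probe Beta measures Δt = γΔτ = 1.0559 × 205 = 216.5 days.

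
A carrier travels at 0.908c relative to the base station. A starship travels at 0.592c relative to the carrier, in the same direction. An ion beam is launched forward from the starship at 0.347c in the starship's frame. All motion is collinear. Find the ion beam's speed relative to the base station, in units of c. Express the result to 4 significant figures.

0.9881c

Compose velocities in two stages. Stage 1 (into S'): u₁ = (0.347+0.592)/(1+0.347×0.592) = 0.77898.
Stage 2 (into S): u = (0.77898+0.908)/(1+0.77898×0.908) = 0.98809, so the speed is 0.9881c.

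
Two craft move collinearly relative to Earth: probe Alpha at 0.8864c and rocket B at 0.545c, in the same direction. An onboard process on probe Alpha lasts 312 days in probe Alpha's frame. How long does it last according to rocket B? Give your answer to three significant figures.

416 days

Transform probe Alpha's velocity into rocket B's frame: (0.8864 − 0.545)/(1 − 0.8864·0.545) = 0.3414/0.516912, so the relative speed is 0.66046c.
γ for this relative speed: γ = 1/√(1 − 0.436207) = 1.3318.
The clock on probe Alpha records proper time, so rocket B measures Δt = γΔτ = 1.3318 × 312 = 416 days.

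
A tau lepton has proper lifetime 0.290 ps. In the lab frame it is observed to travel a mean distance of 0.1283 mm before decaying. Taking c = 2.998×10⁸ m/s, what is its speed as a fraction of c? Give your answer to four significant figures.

0.8278c

Let x = d/(cτ) = 1.283×10^-4 m / (2.998×10⁸ m/s × 2.900×10^-13 s) = 1.4757. Since d = βγcτ, x = βγ = β/√(1−β²).
Solving: β² = x²/(1+x²) = 2.17769/3.17769 = 0.685306, so β = 0.8278.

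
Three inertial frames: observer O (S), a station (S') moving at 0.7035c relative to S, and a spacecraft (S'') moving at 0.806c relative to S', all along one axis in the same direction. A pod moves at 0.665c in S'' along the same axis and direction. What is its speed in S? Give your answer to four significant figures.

Apply u = (u'+v)/(1+u'v) twice. Pod in the station frame: (0.665+0.806)/(1+0.665·0.806) = 1.471/1.53599 = 0.95769c.
That velocity, transformed to the rest frame of observer O: (0.95769+0.7035)/(1+0.95769·0.7035) = 1.66119/1.673734915 = 0.9925c.

0.9925c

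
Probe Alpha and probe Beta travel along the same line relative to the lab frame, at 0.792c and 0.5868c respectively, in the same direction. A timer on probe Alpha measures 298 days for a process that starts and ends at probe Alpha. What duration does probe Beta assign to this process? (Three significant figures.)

323 days

The velocity of probe Alpha relative to probe Beta is (0.792 − 0.5868)c / (1 − 0.792×0.5868) = 0.38337c; relative speed 0.38337c.
At |u| = 0.38337c, γ = (1 − 0.146973)^(−1/2) = 1.0827.
Probe Alpha's interval is proper; time dilation gives Δt_B = γΔτ = 1.0827 × 298 days = 323 days.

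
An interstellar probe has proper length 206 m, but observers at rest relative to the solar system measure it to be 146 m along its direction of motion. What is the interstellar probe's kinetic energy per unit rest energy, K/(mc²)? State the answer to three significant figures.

From L = L₀/γ: γ = 206/146 = 1.41096.
Since K = (γ−1)mc², K/(mc²) = 1.41096 − 1 = 0.411.

0.411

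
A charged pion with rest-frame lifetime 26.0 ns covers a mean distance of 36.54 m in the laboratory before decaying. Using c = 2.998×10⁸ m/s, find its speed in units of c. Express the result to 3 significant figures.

0.978c

Lab distance = (lab lifetime)·v = γτ·βc, so βγ = d/(cτ) = 36.54/(2.998×10⁸ × 2.600×10^-8) = 4.6877.
With βγ = 4.6877: γ² = 1 + (βγ)² = 22.9745, and β = (βγ)/γ = 4.6877/4.79317 = 0.978.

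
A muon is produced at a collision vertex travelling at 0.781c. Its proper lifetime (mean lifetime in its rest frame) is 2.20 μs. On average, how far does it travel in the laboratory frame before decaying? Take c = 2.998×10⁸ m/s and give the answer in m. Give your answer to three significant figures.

β² = 0.609961, so γ = 1/√0.390039 = 1.6012.
Lab-frame lifetime: Δt = γτ = 1.6012 × 2.20 μs = 3.5226 μs.
Distance: d = vΔt = 0.781 × 2.998×10⁸ m/s × 3.5226×10^-6 s = 825 m.

825 m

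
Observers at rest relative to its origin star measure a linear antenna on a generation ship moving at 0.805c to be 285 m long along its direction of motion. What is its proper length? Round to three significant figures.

480 m

γ = 1/√(1 − β²) = 1/√(1 − 0.648025) = 1/√0.351975 = 1/0.593275 = 1.6856.
Proper length: L₀ = γ·L = 1.6856 × 285 = 480 m.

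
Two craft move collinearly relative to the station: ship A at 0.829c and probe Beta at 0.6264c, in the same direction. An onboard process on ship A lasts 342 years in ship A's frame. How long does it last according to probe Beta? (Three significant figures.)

377 years

Speed of ship A in probe Beta's frame: u = (v_A − v_B)/(1 − v_A v_B/c²) = (0.829 − 0.6264)/(1 − 0.829×0.6264) = 0.2026/0.4807144 = 0.42146; |u| = 0.42146c.
At |u| = 0.42146c, γ = (1 − 0.177629)^(−1/2) = 1.1027.
Ship A's interval is proper; time dilation gives Δt_B = γΔτ = 1.1027 × 342 years = 377 years.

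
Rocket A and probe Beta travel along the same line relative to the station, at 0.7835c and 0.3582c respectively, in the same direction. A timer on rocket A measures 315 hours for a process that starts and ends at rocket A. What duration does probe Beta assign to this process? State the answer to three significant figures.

391 hours

Speed of rocket A in probe Beta's frame: u = (v_A − v_B)/(1 − v_A v_B/c²) = (0.7835 − 0.3582)/(1 − 0.7835×0.3582) = 0.4253/0.7193503 = 0.59123; |u| = 0.59123c.
At |u| = 0.59123c, γ = (1 − 0.349553)^(−1/2) = 1.2399.
The clock on rocket A records proper time, so probe Beta measures Δt = γΔτ = 1.2399 × 315 = 391 hours.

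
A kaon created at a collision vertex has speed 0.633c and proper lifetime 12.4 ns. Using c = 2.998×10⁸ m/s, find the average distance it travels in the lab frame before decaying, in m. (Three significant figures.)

β² = 0.400689, so γ = 1/√0.599311 = 1.2917.
Lab-frame lifetime: Δt = γτ = 1.2917 × 12.4 ns = 16.017 ns.
Distance: d = vΔt = 0.633 × 2.998×10⁸ m/s × 1.6017×10^-8 s = 3.04 m.

3.04 m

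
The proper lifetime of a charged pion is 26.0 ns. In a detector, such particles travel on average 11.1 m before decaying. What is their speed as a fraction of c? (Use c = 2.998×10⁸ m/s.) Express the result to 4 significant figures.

0.8184c

Let x = d/(cτ) = 11.10 m / (2.998×10⁸ m/s × 2.600×10^-8 s) = 1.424. Since d = βγcτ, x = βγ = β/√(1−β²).
Solving: β² = x²/(1+x²) = 2.02778/3.02778 = 0.669725, so β = 0.8184.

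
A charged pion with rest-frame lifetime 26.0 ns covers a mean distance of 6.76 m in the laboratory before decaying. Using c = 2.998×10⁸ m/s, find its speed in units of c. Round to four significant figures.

0.6552c

Let x = d/(cτ) = 6.760 m / (2.998×10⁸ m/s × 2.600×10^-8 s) = 0.86724. Since d = βγcτ, x = βγ = β/√(1−β²).
Solving: β² = x²/(1+x²) = 0.752105/1.752105 = 0.429258, so β = 0.6552.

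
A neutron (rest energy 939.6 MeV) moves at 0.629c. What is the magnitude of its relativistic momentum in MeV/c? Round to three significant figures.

760 MeV/c

β² = 0.395641, so γ = 1/√0.604359 = 1.2863.
Momentum: p = γβ·mc = 1.2863 × 0.629 × 939.6 MeV/c = 760 MeV/c.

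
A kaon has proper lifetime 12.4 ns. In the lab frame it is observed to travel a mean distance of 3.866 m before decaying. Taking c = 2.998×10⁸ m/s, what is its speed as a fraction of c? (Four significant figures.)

0.7208c

Let x = d/(cτ) = 3.866 m / (2.998×10⁸ m/s × 1.240×10^-8 s) = 1.0399. Since d = βγcτ, x = βγ = β/√(1−β²).
Solving: β² = x²/(1+x²) = 1.08139/2.08139 = 0.519552, so β = 0.7208.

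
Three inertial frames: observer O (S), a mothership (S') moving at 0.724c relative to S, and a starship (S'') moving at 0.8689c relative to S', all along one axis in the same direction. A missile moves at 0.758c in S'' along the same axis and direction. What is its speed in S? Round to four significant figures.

0.9969c

First combine the missile and starship (S''→S'): u₁ = (0.758 + 0.8689)/(1 + 0.758×0.8689) = 1.6269/1.6586262 = 0.98087.
Then combine with the mothership (S'→S): u = (0.98087 + 0.724)/(1 + 0.98087×0.724) = 1.70487/1.71014988 = 0.99691.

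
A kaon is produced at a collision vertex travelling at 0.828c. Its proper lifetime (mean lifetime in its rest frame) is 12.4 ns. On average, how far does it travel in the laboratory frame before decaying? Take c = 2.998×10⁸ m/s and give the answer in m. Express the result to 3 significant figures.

5.49 m

β² = 0.685584, so γ = 1/√0.314416 = 1.7834.
Lab-frame lifetime: Δt = γτ = 1.7834 × 12.4 ns = 22.114 ns.
Distance: d = vΔt = 0.828 × 2.998×10⁸ m/s × 2.2114×10^-8 s = 5.49 m.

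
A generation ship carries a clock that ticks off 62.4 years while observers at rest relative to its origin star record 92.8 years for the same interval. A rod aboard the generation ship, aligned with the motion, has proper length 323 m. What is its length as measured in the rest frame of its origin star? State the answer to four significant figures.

217.2 m

γ = Δt/Δτ = 92.8/62.4 = 1.48718.
L = L₀/γ = 323/1.48718 = 217.2 m.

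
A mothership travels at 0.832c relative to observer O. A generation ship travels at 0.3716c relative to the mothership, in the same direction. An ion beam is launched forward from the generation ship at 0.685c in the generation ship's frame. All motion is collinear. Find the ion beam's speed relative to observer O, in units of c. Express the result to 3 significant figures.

0.984c

Compose velocities in two stages. Stage 1 (into S'): u₁ = (0.685+0.3716)/(1+0.685×0.3716) = 0.84222.
Stage 2 (into S): u = (0.84222+0.832)/(1+0.84222×0.832) = 0.98441, so the speed is 0.984c.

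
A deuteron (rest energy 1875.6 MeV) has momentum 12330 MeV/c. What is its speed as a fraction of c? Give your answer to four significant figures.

0.9886c

βγ = pc/(mc²) = 12330/1875.6 = 6.5739.
Since γ² = 1 + (βγ)² = 44.2162, γ = √44.2162 = 6.64953, and β = (βγ)/γ = 6.5739/6.64953 = 0.9886.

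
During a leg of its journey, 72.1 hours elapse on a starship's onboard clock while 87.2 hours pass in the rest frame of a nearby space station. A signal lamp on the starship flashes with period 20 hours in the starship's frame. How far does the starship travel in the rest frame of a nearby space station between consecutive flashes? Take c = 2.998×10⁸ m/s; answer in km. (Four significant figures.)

γ = Δt/Δτ = 87.2/72.1 = 1.20943.
β = √(1 − 1/γ²) = 0.56244. Lab-frame period = γτ = 1.20943×20 hours = 24.189 hours. Distance = βc × γτ = 0.56244 × 2.998×10⁸ m/s × 87080.4 s = 1.4683×10^13 m = 1.468×10^10 km.

1.468×10^10 km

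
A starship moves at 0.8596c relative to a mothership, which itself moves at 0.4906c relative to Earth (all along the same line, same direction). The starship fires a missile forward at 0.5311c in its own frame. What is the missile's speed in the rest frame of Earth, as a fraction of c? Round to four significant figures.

0.9843c

Apply u = (u'+v)/(1+u'v) twice. Missile in the mothership frame: (0.5311+0.8596)/(1+0.5311·0.8596) = 1.3907/1.45653356 = 0.9548c.
That velocity, transformed to the rest frame of Earth: (0.9548+0.4906)/(1+0.9548·0.4906) = 1.4454/1.46842488 = 0.98432c.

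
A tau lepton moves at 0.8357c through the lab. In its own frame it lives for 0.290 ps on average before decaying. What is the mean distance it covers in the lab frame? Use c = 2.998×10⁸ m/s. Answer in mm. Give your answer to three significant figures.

0.132 mm

With β = 0.8357, γ = 1/√(1 − 0.8357²) = 1/√0.30160551 = 1.8209.
Lab-frame lifetime: Δt = γτ = 1.8209 × 0.290 ps = 0.52806 ps.
Distance: d = vΔt = 0.8357 × 2.998×10⁸ m/s × 5.2806×10^-13 s = 1.32×10^-4 m = 0.132 mm.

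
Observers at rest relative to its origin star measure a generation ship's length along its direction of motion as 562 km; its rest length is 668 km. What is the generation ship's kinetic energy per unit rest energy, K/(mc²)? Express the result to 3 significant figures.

Length contraction gives γ = L₀/L = 668/562 = 1.18861.
Since K = (γ−1)mc², K/(mc²) = 1.18861 − 1 = 0.189.

0.189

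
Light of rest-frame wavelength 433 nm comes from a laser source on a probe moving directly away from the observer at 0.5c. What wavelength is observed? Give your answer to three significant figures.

Relativistic Doppler for wavelength: λ_obs = λ_src · √((1+β)/(1−β)).
With β = 0.5: factor = √(1.5/0.5) = 1.7321.
λ_obs = 433 × 1.7321 = 750 nm.

750 nm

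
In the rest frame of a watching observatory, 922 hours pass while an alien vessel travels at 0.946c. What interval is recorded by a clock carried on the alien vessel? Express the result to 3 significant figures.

299 hours

γ = 1/√(1 − β²) = 1/√(1 − 0.894916) = 1/√0.105084 = 1/0.324167 = 3.0848.
The alien vessel's clock runs slow as seen from a watching observatory, so Δτ = Δt/γ = 922/3.0848 = 299 hours.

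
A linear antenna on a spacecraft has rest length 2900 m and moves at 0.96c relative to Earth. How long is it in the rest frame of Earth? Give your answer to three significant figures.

812 m

Lorentz factor: γ = (1 − 0.9216)^(−1/2) = 3.5714.
Length contraction: L = L₀/γ = 2900/3.5714 = 812 m.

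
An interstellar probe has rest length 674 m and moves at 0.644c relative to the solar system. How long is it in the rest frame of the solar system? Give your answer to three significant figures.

β² = 0.414736, so γ = 1/√0.585264 = 1.3071.
Length contraction: L = L₀/γ = 674/1.3071 = 516 m.

516 m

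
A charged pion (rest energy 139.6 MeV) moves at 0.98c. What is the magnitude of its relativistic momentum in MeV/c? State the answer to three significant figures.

687 MeV/c

Lorentz factor: γ = (1 − 0.9604)^(−1/2) = 5.0252.
Momentum: p = γβ·mc = 5.0252 × 0.98 × 139.6 MeV/c = 687 MeV/c.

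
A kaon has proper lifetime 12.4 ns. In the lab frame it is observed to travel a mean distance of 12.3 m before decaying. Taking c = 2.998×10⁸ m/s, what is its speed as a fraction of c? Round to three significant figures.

d = βγcτ ⇒ βγ = d/(cτ) = 12.30 m / (3.71752 m) = 3.3087.
β = (βγ)/√(1+(βγ)²) = 3.3087/√11.9475 = 0.957.

0.957c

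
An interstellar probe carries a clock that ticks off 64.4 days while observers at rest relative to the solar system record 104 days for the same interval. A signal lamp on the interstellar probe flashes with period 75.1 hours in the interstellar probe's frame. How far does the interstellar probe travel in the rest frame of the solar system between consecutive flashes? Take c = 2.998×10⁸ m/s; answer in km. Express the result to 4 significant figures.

γ = Δt/Δτ = 104/64.4 = 1.61491.
β = √(1 − 1/γ²) = 0.78521. Lab-frame period = γτ = 1.61491×75.1 hours = 121.28 hours. Distance = βc × γτ = 0.78521 × 2.998×10⁸ m/s × 436608 s = 1.0278×10^14 m = 1.028×10^11 km.

1.028×10^11 km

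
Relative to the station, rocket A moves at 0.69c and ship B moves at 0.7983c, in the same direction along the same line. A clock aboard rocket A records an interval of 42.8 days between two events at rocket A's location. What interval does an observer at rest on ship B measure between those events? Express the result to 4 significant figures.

44.10 days

The velocity of rocket A relative to ship B is (0.69 − 0.7983)c / (1 − 0.69×0.7983) = −0.24111c; relative speed 0.24111c.
At |u| = 0.24111c, γ = (1 − 0.058134)^(−1/2) = 1.0304.
The clock on rocket A records proper time, so ship B measures Δt = γΔτ = 1.0304 × 42.8 = 44.10 days.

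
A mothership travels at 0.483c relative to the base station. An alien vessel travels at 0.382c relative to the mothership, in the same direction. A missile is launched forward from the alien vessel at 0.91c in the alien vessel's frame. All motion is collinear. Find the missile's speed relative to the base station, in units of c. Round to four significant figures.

0.9854c

First combine the missile and alien vessel (S''→S'): u₁ = (0.91 + 0.382)/(1 + 0.91×0.382) = 1.292/1.34762 = 0.95873.
Then combine with the mothership (S'→S): u = (0.95873 + 0.483)/(1 + 0.95873×0.483) = 1.44173/1.46306659 = 0.98542.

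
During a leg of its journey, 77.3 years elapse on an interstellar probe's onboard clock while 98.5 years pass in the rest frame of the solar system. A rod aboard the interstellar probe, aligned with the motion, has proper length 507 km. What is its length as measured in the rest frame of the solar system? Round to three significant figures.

398 km

The time-dilation ratio gives γ = 98.5/77.3 = 1.27426.
L = L₀/γ = 507/1.27426 = 398 km.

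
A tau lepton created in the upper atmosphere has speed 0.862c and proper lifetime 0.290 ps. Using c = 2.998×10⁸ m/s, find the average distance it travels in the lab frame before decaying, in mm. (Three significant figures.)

0.148 mm

γ = 1/√(1 − β²) = 1/√(1 − 0.743044) = 1/√0.256956 = 1/0.506908 = 1.9727.
Lab-frame lifetime: Δt = γτ = 1.9727 × 0.290 ps = 0.57208 ps.
Distance: d = vΔt = 0.862 × 2.998×10⁸ m/s × 5.7208×10^-13 s = 1.48×10^-4 m = 0.148 mm.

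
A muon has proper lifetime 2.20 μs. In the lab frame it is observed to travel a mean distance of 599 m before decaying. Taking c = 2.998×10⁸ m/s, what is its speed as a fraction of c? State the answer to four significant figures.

d = βγcτ ⇒ βγ = d/(cτ) = 599.0 m / (659.56 m) = 0.90818.
β = (βγ)/√(1+(βγ)²) = 0.90818/√1.824791 = 0.6723.

0.6723c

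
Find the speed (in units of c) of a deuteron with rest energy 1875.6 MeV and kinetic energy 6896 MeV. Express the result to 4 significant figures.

K = (γ−1)mc², so γ = 1 + 6896/1875.6 = 4.6767.
Then v/c = √(1 − γ⁻²) = √(1 − 0.0457216) = √0.9542784 = 0.9769.

0.9769c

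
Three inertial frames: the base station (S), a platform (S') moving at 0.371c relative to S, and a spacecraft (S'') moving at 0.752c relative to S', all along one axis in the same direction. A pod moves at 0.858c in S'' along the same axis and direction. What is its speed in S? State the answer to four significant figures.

Apply u = (u'+v)/(1+u'v) twice. Pod in the platform frame: (0.858+0.752)/(1+0.858·0.752) = 1.61/1.645216 = 0.97859c.
That velocity, transformed to the rest frame of the base station: (0.97859+0.371)/(1+0.97859·0.371) = 1.34959/1.36305689 = 0.99012c.

0.9901c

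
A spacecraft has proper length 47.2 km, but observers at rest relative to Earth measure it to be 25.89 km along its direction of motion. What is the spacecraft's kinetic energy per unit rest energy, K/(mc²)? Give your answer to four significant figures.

0.8231

γ = L₀/L = 47.2/25.89 = 1.8231.
K/(mc²) = γ − 1 = 1.8231 − 1 = 0.8231.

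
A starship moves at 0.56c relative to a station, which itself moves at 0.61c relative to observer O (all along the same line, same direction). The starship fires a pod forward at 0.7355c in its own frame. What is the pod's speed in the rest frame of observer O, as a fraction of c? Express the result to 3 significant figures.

0.979c

Compose velocities in two stages. Stage 1 (into S'): u₁ = (0.7355+0.56)/(1+0.7355×0.56) = 0.91757.
Stage 2 (into S): u = (0.91757+0.61)/(1+0.91757×0.61) = 0.97939, so the speed is 0.979c.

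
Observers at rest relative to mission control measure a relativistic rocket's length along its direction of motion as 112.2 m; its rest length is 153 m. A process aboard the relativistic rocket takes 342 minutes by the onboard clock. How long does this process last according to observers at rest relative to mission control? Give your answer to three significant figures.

From L = L₀/γ: γ = 153/112.2 = 1.36364.
Δt = γΔτ = 1.36364 × 342 = 466 minutes.

466 minutes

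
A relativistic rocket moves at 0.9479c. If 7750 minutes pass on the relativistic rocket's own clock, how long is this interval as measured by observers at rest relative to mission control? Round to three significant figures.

With β = 0.9479, γ = 1/√(1 − 0.9479²) = 1/√0.10148559 = 3.139.
The onboard clock measures proper time, so the interval in the rest frame of mission control is dilated: Δt = γ·Δτ = 3.139 × 7750 minutes = 24300 minutes.

24300 minutes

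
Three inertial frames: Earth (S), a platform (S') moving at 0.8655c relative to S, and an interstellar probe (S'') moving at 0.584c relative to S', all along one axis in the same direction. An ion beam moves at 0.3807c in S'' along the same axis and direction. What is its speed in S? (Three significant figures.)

0.983c

Compose velocities in two stages. Stage 1 (into S'): u₁ = (0.3807+0.584)/(1+0.3807×0.584) = 0.78923.
Stage 2 (into S): u = (0.78923+0.8655)/(1+0.78923×0.8655) = 0.98316, so the speed is 0.983c.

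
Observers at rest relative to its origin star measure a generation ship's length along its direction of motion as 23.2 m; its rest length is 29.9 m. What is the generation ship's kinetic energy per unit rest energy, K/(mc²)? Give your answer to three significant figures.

Length contraction gives γ = L₀/L = 29.9/23.2 = 1.28879.
Since K = (γ−1)mc², K/(mc²) = 1.28879 − 1 = 0.289.

0.289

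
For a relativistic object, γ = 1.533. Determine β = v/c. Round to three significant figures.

0.758

β = √(1 − 1/γ²) = √(1 − 1/2.350089) = √0.574484 = 0.758.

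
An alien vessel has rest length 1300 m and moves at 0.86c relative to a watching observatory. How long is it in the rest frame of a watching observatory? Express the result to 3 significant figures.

With β = 0.86, γ = 1/√(1 − 0.86²) = 1/√0.2604 = 1.9597.
Along the direction of motion the measured length is L₀/γ = 1300/1.9597 = 663 m.

663 m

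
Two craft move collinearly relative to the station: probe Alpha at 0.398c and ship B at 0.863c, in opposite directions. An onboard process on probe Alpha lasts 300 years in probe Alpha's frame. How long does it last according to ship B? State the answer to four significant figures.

869.6 years

Speed of probe Alpha in ship B's frame: u = (v_A + v_B)/(1 + v_A v_B/c²) = (0.398 + 0.863)/(1 + 0.398×0.863) = 1.261/1.343474 = 0.93861; |u| = 0.93861c.
γ for this relative speed: γ = 1/√(1 − 0.880989) = 2.8987.
The clock on probe Alpha records proper time, so ship B measures Δt = γΔτ = 2.8987 × 300 = 869.6 years.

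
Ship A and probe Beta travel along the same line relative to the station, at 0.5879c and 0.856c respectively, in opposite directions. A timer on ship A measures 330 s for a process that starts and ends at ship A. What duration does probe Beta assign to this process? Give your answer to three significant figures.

1190 s

Transform ship A's velocity into probe Beta's frame: (0.5879 + 0.856)/(1 + 0.5879·0.856) = 1.4439/1.5032424, so the relative speed is 0.96052c.
γ for this relative speed: γ = 1/√(1 − 0.922599) = 3.5944.
Ship A's interval is proper; time dilation gives Δt_B = γΔτ = 3.5944 × 330 s = 1190 s.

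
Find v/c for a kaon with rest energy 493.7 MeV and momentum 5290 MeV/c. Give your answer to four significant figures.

0.9957

pc/(mc²) = 5290/493.7 = 10.715 = βγ = β/√(1−β²).
So β² = x²/(1 + x²) with x = 10.715: x² = 114.811, β² = 114.811/115.811 = 0.991365, β = 0.9957.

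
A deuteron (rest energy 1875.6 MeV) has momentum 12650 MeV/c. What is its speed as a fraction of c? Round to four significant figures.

0.9892c

βγ = pc/(mc²) = 12650/1875.6 = 6.7445.
Since γ² = 1 + (βγ)² = 46.4883, γ = √46.4883 = 6.81823, and β = (βγ)/γ = 6.7445/6.81823 = 0.9892.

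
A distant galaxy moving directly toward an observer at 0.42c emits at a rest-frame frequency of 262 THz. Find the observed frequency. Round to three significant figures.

410 THz

Relativistic Doppler (source moving toward): f_obs = f_src · √((1+β)/(1−β)).
With β = 0.42: factor = √(1.42/0.58) = 1.5647.
f_obs = 262 × 1.5647 = 410 THz.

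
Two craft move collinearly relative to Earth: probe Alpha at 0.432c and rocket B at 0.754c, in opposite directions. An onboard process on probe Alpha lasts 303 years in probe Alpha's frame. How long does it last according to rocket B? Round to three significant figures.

The velocity of probe Alpha relative to rocket B is (0.432 + 0.754)c / (1 + 0.432×0.754) = 0.8946c; relative speed 0.8946c.
At |u| = 0.8946c, γ = (1 − 0.800309)^(−1/2) = 2.2378.
Probe Alpha's interval is proper; time dilation gives Δt_B = γΔτ = 2.2378 × 303 years = 678 years.

678 years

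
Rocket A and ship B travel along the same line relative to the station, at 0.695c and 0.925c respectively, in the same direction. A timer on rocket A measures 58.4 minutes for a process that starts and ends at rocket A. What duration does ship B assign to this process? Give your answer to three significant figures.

Speed of rocket A in ship B's frame: u = (v_A − v_B)/(1 − v_A v_B/c²) = (0.695 − 0.925)/(1 − 0.695×0.925) = −0.23/0.357125 = −0.64403; |u| = 0.64403c.
At |u| = 0.64403c, γ = (1 − 0.414775)^(−1/2) = 1.3072.
Rocket A's interval is proper; time dilation gives Δt_B = γΔτ = 1.3072 × 58.4 minutes = 76.3 minutes.

76.3 minutes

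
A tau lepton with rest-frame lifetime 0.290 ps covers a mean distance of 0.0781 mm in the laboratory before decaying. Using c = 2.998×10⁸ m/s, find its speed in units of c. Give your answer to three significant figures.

0.668c

d = βγcτ ⇒ βγ = d/(cτ) = 7.810×10^-5 m / (8.6942×10^-5 m) = 0.8983.
β = (βγ)/√(1+(βγ)²) = 0.8983/√1.806943 = 0.668.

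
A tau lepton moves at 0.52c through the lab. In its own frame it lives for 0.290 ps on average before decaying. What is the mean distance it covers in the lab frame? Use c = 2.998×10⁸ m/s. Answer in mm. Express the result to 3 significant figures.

0.0529 mm

With β = 0.52, γ = 1/√(1 − 0.52²) = 1/√0.7296 = 1.1707.
Lab-frame lifetime: Δt = γτ = 1.1707 × 0.290 ps = 0.3395 ps.
Distance: d = vΔt = 0.52 × 2.998×10⁸ m/s × 3.3950×10^-13 s = 5.29×10^-5 m = 0.0529 mm.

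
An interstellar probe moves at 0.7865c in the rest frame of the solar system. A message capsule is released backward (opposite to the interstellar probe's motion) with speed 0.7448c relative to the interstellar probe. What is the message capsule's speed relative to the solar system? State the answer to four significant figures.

In units of c, u = (u' + v)/(1 + u'v) with u' = −0.7448 and v = 0.7865.
Numerator: −0.7448 + 0.7865 = 0.0417. Denominator: 1 + (−0.7448)(0.7865) = 0.4142148.
u = 0.0417/0.4142148 = 0.10067, so the speed is 0.1007c.

0.1007c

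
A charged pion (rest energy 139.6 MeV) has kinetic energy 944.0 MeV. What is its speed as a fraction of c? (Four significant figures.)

0.9917c

K = (γ−1)mc², so γ = 1 + 944.0/139.6 = 7.7622.
Then v/c = √(1 − γ⁻²) = √(1 − 0.016597) = √0.983403 = 0.9917.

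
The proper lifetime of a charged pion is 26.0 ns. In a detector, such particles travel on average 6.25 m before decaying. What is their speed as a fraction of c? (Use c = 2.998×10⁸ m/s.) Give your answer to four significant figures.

Let x = d/(cτ) = 6.250 m / (2.998×10⁸ m/s × 2.600×10^-8 s) = 0.80182. Since d = βγcτ, x = βγ = β/√(1−β²).
Solving: β² = x²/(1+x²) = 0.642915/1.642915 = 0.391326, so β = 0.6256.

0.6256c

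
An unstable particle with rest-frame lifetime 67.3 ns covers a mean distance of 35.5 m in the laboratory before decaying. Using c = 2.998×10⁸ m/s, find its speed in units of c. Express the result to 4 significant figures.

Let x = d/(cτ) = 35.50 m / (2.998×10⁸ m/s × 6.730×10^-8 s) = 1.7595. Since d = βγcτ, x = βγ = β/√(1−β²).
Solving: β² = x²/(1+x²) = 3.09584/4.09584 = 0.75585, so β = 0.8694.

0.8694c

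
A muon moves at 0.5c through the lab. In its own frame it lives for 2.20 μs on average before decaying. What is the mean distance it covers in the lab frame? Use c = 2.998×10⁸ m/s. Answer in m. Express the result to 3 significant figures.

γ = 1/√(1 − β²) = 1/√(1 − 0.25) = 1/√0.75 = 1/0.866025 = 1.1547.
Lab-frame lifetime: Δt = γτ = 1.1547 × 2.20 μs = 2.5403 μs.
Distance: d = vΔt = 0.5 × 2.998×10⁸ m/s × 2.5403×10^-6 s = 381 m.

381 m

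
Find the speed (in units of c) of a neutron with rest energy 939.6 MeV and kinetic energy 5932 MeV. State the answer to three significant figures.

γ = 1 + K/(mc²) = 1 + 5932/939.6 = 7.3133.
β = √(1 − 1/γ²) = √(1 − 0.0186971) = √0.9813029 = 0.991.

0.991c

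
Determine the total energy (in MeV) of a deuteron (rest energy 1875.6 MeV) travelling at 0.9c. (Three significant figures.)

4300 MeV

With β = 0.9, γ = 1/√(1 − 0.9²) = 1/√0.19 = 2.2942.
Total energy: E = γmc² = 2.2942 × 1875.6 MeV = 4300 MeV.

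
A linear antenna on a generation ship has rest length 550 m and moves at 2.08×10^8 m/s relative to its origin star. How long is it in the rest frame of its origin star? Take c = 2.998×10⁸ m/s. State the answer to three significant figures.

β = v/c = (2.08×10^8 m/s)/(2.998×10⁸ m/s) = 0.693796.
Lorentz factor: γ = (1 − 0.4813529)^(−1/2) = 1.3886.
Length contraction: L = L₀/γ = 550/1.3886 = 396 m.

396 m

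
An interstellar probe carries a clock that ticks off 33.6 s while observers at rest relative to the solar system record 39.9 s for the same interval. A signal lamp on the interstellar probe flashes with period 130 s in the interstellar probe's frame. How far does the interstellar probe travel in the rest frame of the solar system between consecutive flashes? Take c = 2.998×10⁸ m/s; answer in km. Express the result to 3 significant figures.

2.50×10^7 km

The time-dilation ratio gives γ = 39.9/33.6 = 1.1875.
β = √(1 − 1/γ²) = 0.53931. Lab-frame period = γτ = 1.1875×130 s = 154.38 s. Distance = βc × γτ = 0.53931 × 2.998×10⁸ m/s × 154.38 s = 2.4961×10^10 m = 2.50×10^7 km.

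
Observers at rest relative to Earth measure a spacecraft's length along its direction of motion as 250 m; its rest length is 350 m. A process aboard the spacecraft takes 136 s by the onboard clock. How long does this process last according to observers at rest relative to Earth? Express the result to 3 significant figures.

Length contraction gives γ = L₀/L = 350/250 = 1.4.
Δt = γΔτ = 1.4 × 136 = 190 s.

190 s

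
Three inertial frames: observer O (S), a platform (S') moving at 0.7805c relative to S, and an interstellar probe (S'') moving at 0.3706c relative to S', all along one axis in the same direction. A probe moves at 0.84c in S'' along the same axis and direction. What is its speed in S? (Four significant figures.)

Compose velocities in two stages. Stage 1 (into S'): u₁ = (0.84+0.3706)/(1+0.84×0.3706) = 0.9232.
Stage 2 (into S): u = (0.9232+0.7805)/(1+0.9232×0.7805) = 0.9902, so the speed is 0.9902c.

0.9902c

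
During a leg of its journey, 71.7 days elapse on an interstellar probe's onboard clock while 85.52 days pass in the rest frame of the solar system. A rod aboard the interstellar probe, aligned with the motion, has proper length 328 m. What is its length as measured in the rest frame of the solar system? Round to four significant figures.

275.0 m

γ = Δt/Δτ = 85.52/71.7 = 1.19275.
The rod contracts by the same γ: 328 m / 1.19275 = 275.0 m.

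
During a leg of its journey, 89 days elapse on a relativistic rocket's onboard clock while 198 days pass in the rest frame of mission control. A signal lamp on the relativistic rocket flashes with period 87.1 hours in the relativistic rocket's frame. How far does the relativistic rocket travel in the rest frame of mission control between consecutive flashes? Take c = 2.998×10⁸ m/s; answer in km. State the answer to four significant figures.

From Δt = γΔτ: γ = 198/89 = 2.22472.
β = √(1 − 1/γ²) = 0.89328. Lab-frame period = γτ = 2.22472×87.1 hours = 193.77 hours. Distance = βc × γτ = 0.89328 × 2.998×10⁸ m/s × 697572 s = 1.8681×10^14 m = 1.868×10^11 km.

1.868×10^11 km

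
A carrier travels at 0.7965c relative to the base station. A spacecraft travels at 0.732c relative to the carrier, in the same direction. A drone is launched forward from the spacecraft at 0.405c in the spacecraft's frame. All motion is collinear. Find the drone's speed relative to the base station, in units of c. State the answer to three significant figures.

0.985c

First combine the drone and spacecraft (S''→S'): u₁ = (0.405 + 0.732)/(1 + 0.405×0.732) = 1.137/1.29646 = 0.877.
Then combine with the carrier (S'→S): u = (0.877 + 0.7965)/(1 + 0.877×0.7965) = 1.6735/1.6985305 = 0.98526.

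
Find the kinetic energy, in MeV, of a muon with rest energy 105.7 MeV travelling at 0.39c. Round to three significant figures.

9.09 MeV

With β = 0.39, γ = 1/√(1 − 0.39²) = 1/√0.8479 = 1.085995.
Kinetic energy: K = (γ − 1)mc² = (1.085995 − 1) × 105.7 MeV = 0.085995 × 105.7 = 9.09 MeV.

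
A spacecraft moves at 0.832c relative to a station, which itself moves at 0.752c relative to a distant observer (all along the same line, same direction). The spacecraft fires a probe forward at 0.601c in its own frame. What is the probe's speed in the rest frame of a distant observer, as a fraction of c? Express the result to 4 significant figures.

0.9936c

Apply u = (u'+v)/(1+u'v) twice. Probe in the station frame: (0.601+0.832)/(1+0.601·0.832) = 1.433/1.500032 = 0.95531c.
That velocity, transformed to the rest frame of a distant observer: (0.95531+0.752)/(1+0.95531·0.752) = 1.70731/1.71839312 = 0.99355c.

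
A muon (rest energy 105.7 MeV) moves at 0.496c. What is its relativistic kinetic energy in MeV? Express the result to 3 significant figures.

γ = 1/√(1 − β²) = 1/√(1 − 0.246016) = 1/√0.753984 = 1/0.868323 = 1.15165.
Kinetic energy: K = (γ − 1)mc² = (1.15165 − 1) × 105.7 MeV = 0.15165 × 105.7 = 16.0 MeV.

16.0 MeV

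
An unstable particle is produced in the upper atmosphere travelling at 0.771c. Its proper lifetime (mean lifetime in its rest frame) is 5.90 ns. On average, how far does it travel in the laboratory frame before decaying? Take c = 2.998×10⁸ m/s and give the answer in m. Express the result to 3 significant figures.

2.14 m

With β = 0.771, γ = 1/√(1 − 0.771²) = 1/√0.405559 = 1.5703.
Lab-frame lifetime: Δt = γτ = 1.5703 × 5.90 ns = 9.2648 ns.
Distance: d = vΔt = 0.771 × 2.998×10⁸ m/s × 9.2648×10^-9 s = 2.14 m.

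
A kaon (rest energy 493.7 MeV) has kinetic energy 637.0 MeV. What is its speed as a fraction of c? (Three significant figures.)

K = (γ−1)mc², so γ = 1 + 637.0/493.7 = 2.2903.
Then v/c = √(1 − γ⁻²) = √(1 − 0.190641) = √0.809359 = 0.900.

0.900c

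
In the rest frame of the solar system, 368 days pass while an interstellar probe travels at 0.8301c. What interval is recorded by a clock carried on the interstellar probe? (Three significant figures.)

205 days

γ = 1/√(1 − β²) = 1/√(1 − 0.68906601) = 1/√0.31093399 = 1/0.557615 = 1.7934.
The interstellar probe's clock runs slow as seen from the solar system, so Δτ = Δt/γ = 368/1.7934 = 205 days.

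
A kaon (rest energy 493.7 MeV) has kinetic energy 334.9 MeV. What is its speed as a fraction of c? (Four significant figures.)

γ = 1 + K/(mc²) = 1 + 334.9/493.7 = 1.6783.
β = √(1 − 1/γ²) = √(1 − 0.355027) = √0.644973 = 0.8031.

0.8031c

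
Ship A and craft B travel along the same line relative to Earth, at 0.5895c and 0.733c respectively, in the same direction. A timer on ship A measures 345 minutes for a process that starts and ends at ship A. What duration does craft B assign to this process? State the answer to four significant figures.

356.6 minutes

Speed of ship A in craft B's frame: u = (v_A − v_B)/(1 − v_A v_B/c²) = (0.5895 − 0.733)/(1 − 0.5895×0.733) = −0.1435/0.5678965 = −0.25269; |u| = 0.25269c.
At |u| = 0.25269c, γ = (1 − 0.0638522)^(−1/2) = 1.0335.
The clock on ship A records proper time, so craft B measures Δt = γΔτ = 1.0335 × 345 = 356.6 minutes.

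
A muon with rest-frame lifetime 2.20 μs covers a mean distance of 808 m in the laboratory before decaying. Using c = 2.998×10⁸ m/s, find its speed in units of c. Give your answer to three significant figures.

Lab distance = (lab lifetime)·v = γτ·βc, so βγ = d/(cτ) = 808.0/(2.998×10⁸ × 2.200×10^-6) = 1.2251.
With βγ = 1.2251: γ² = 1 + (βγ)² = 2.50087, and β = (βγ)/γ = 1.2251/1.58141 = 0.775.

0.775c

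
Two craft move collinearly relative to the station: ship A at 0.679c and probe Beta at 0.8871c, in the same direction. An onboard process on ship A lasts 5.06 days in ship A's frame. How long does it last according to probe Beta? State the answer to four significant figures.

5.938 days

Speed of ship A in probe Beta's frame: u = (v_A − v_B)/(1 − v_A v_B/c²) = (0.679 − 0.8871)/(1 − 0.679×0.8871) = −0.2081/0.3976591 = −0.52331; |u| = 0.52331c.
At |u| = 0.52331c, γ = (1 − 0.273853)^(−1/2) = 1.1735.
Ship A's interval is proper; time dilation gives Δt_B = γΔτ = 1.1735 × 5.06 days = 5.938 days.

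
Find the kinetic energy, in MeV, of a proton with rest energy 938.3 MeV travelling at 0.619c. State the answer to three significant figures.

256 MeV

γ = 1/√(1 − β²) = 1/√(1 − 0.383161) = 1/√0.616839 = 1/0.785391 = 1.27325.
Kinetic energy: K = (γ − 1)mc² = (1.27325 − 1) × 938.3 MeV = 0.27325 × 938.3 = 256 MeV.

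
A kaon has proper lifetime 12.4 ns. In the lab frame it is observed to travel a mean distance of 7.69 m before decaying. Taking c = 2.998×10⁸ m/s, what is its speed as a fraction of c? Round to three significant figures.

Let x = d/(cτ) = 7.690 m / (2.998×10⁸ m/s × 1.240×10^-8 s) = 2.0686. Since d = βγcτ, x = βγ = β/√(1−β²).
Solving: β² = x²/(1+x²) = 4.27911/5.27911 = 0.810574, so β = 0.900.

0.900c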